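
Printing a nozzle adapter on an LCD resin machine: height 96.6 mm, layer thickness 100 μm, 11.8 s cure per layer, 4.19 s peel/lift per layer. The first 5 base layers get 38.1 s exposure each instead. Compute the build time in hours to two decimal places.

4.33 hours

Layer count = ceil(96.6 / 0.1) = 966.
Base layers = 5 × (38.1 + 4.19) = 211.45 s.
Regular layers = 961 × (11.8 + 4.19) = 15366.39 s.
Total = 211.45 + 15366.39 = 15577.84 s = 4.33 hours.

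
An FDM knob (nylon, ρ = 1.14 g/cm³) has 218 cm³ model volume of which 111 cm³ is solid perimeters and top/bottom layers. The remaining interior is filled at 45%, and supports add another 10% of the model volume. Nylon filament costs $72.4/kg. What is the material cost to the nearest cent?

$14.93

Infill region: 218 − 111 → 107 cm³.
Infill deposited: 0.45 × 107 → 48.15 cm³.
Support: 0.10 × 218 → 21.8 cm³.
Total printed volume = 111 + 48.15 + 21.8 = 180.95 cm³.
Mass = 180.95 × 1.14, so 206.283 g.
Cost = 206.283 g / 1000 × $72.4/kg = $14.93.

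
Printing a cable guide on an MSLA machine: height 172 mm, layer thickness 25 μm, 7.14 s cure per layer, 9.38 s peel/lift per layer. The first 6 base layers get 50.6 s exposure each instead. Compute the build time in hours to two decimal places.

31.64 hours

Layers = ⌈172/0.025⌉ = 6880.
Bottom layers = 6 × (50.6 + 9.38) = 359.88 s.
Remaining layers: 6874 × (7.14 + 9.38) → 113558.48 s.
Sum: 359.88 + 113558.48 = 113918.36 s → 31.64 hours.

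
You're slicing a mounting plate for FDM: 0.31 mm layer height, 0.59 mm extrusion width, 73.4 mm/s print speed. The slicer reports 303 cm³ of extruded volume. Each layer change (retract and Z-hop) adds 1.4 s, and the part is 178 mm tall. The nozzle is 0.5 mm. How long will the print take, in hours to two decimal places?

Extrusion cross-section = 0.31 × 0.59, so 0.1829 mm².
Total extruded path = 303000/0.1829 = 1656643 mm.
Time extruding: 1656643 / 73.4 → 22570.1 s.
Layers = ⌈178/0.31⌉ = 575.
Z-hop total = 575 × 1.4, so 805 s.
Total = 22570.1 + 805 = 23375.1 s = 6.49 hours.

6.49 hours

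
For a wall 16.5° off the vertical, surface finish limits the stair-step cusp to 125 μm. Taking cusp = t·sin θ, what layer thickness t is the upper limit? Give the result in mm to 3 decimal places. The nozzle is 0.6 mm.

0.440 mm

Layer height = cusp / sin(16.5°) = 0.125 / 0.2840 = 0.440 mm.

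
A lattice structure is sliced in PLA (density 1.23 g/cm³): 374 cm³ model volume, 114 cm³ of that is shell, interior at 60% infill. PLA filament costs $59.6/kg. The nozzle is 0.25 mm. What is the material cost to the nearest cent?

$19.79

Volume inside the shell: 374 − 114 → 260 cm³.
Deposited infill = 0.60 × 260, so 156 cm³.
Deposited volume = 114 + 156, so 270 cm³.
Mass = 270 × 1.23, so 332.1 g.
Cost = 332.1 g / 1000 × $59.6/kg = $19.79.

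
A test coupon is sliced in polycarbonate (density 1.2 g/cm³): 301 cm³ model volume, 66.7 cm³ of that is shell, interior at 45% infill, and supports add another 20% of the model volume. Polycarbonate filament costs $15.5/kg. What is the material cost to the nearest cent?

Infill region: 301 − 66.7 → 234.3 cm³.
Infill volume = 0.45 × 234.3, so 105.435 cm³.
Support: 0.20 × 301 → 60.2 cm³.
Deposited volume = 66.7 + 105.435 + 60.2, so 232.335 cm³.
Mass: 232.335 × 1.2 → 278.802 g.
Cost = 278.802 g / 1000 × $15.5/kg = $4.32.

$4.32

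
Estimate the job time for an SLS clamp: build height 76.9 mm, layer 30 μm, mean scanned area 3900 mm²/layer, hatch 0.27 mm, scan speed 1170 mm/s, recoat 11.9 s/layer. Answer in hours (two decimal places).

17.27 hours

Layer count = ceil(76.9 / 0.03) = 2564.
Hatch length per layer = 3900 / 0.27, so 14444.4 mm.
Laser time per layer = 14444.4 / 1170, so 12.3456 s.
Layer cycle = 12.3456 + 11.9, so 24.2456 s.
Build time = 2564 × 24.2456 = 62165.7184 s = 17.27 hours.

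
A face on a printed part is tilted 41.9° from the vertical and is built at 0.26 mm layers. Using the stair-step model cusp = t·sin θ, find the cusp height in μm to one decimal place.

173.6 μm

sin(41.9°) = 0.6678, so cusp = 0.26 × 0.6678 = 0.173628 mm → 173.6 μm.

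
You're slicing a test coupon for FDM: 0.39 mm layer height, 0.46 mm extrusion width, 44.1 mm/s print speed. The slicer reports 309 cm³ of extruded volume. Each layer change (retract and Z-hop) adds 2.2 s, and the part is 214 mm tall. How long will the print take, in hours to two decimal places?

Extrusion cross-section: 0.39 × 0.46 → 0.1794 mm².
Toolpath length = 309 cm³ / 0.1794 mm² = 309000 / 0.1794 = 1722408 mm.
Time extruding: 1722408 / 44.1 → 39056.9 s.
Layers = ⌈214/0.39⌉ = 549.
Non-print overhead: 549 × 2.2 → 1207.8 s.
Altogether 39056.9 + 1207.8 = 40264.7 s, i.e. 11.18 hours.

11.18 hours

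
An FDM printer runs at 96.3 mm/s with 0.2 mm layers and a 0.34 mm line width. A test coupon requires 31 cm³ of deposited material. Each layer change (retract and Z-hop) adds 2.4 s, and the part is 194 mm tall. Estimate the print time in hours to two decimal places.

1.96 hours

Bead cross-section: 0.2 × 0.34 → 0.068 mm².
Path length: 31000 mm³ / 0.068 mm² → 455882.4 mm.
Extrusion time = 455882.4 / 96.3, so 4734 s.
Layer count = ceil(194 / 0.2) = 970.
Non-print overhead: 970 × 2.4 → 2328 s.
Altogether 4734 + 2328 = 7062 s, i.e. 1.96 hours.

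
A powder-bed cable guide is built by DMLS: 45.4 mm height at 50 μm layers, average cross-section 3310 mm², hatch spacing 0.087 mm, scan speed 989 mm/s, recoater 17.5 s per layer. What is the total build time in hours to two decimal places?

14.12 hours

Layer count = ceil(45.4 / 0.05) = 908.
Hatch length per layer: 3310 / 0.087 → 38046 mm.
Scan time per layer = 38046 / 989 = 38.4692 s.
Layer cycle = 38.4692 + 17.5 = 55.9692 s.
Total: 908 × 55.9692 s = 50820.0336 s → 14.12 hours.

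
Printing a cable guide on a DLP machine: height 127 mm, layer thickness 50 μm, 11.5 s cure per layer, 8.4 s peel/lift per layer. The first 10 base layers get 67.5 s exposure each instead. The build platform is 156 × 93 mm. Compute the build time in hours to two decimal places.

Layers = ⌈127/0.05⌉ = 2540.
Base layers = 10 × (67.5 + 8.4), so 759 s.
Remaining layers: 2530 × (11.5 + 8.4) → 50347 s.
Sum: 759 + 50347 = 51106 s → 14.20 hours.

14.20 hours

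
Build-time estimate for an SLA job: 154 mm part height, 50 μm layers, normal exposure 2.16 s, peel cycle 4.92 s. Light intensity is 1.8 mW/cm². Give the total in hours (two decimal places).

6.06 hours

Layer count = ceil(154 / 0.05) = 3080.
Each layer takes = 2.16 + 4.92 = 7.08 s.
Total = 3080 × 7.08 = 21806.4 s = 6.06 hours.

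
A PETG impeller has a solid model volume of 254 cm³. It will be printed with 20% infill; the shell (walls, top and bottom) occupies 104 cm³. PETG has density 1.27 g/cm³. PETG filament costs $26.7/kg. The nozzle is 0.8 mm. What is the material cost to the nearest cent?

$4.54

Volume inside the shell: 254 − 104 → 150 cm³.
Deposited infill = 0.20 × 150 = 30 cm³.
Deposited volume = 104 + 30 = 134 cm³.
Mass: 134 × 1.27 → 170.18 g.
At $26.7/kg: 170.18/1000 × 26.7 = $4.54.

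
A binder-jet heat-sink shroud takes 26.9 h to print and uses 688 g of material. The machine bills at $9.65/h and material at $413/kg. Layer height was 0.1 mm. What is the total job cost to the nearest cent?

$543.73

Machine cost = 9.65 × 26.9 = $259.585.
Material cost: 413 × 688/1000 → $284.144.
Job cost: 259.585 + 284.144 = 543.729 ≈ $543.73.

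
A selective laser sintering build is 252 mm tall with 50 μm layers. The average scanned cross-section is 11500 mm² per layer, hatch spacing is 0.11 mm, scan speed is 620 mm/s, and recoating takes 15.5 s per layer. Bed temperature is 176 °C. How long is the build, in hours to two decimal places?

257.77 hours

Layers = ⌈252/0.05⌉ = 5040.
Per-layer scan distance = 11500 / 0.11, so 104545.5 mm.
Scan time per layer = 104545.5 / 620, so 168.6218 s.
Time per layer = 168.6218 + 15.5 = 184.1218 s.
Total: 5040 × 184.1218 s = 927973.872 s → 257.77 hours.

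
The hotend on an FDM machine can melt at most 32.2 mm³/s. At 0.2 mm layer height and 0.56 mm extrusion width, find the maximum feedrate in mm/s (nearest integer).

A = 0.2 × 0.56, so 0.112 mm².
v_max = Q/A = 32.2/0.112 = 287.50 mm/s → 288 mm/s.

288 mm/s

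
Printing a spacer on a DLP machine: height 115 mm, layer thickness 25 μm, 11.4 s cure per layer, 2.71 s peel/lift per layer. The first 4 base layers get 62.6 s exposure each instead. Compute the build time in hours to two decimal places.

18.09 hours

Layers = ⌈115/0.025⌉ = 4600.
Base layers = 4 × (62.6 + 2.71), so 261.24 s.
Remaining layers = 4596 × (11.4 + 2.71) = 64849.56 s.
Sum: 261.24 + 64849.56 = 65110.8 s → 18.09 hours.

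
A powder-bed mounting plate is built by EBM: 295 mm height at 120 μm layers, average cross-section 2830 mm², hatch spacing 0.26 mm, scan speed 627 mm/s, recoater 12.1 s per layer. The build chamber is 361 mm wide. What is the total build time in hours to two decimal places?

20.12 hours

Layers = ⌈295/0.12⌉ = 2459.
Per-layer scan distance: 2830 / 0.26 → 10884.6 mm.
Beam time per layer = 10884.6 / 627, so 17.3598 s.
Time per layer = 17.3598 + 12.1 = 29.4598 s.
Build time = 2459 × 29.4598 = 72441.6482 s = 20.12 hours.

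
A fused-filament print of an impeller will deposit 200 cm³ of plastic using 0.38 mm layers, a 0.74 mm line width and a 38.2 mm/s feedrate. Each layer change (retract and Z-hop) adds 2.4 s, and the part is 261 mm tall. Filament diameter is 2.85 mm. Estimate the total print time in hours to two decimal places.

Bead cross-section = 0.38 × 0.74 = 0.2812 mm².
Toolpath length = 200 cm³ / 0.2812 mm² = 200000 / 0.2812 = 711237.6 mm.
Extrusion time = 711237.6 / 38.2 = 18618.8 s.
Layer count = ceil(261 / 0.38) = 687.
Non-print overhead = 687 × 2.4 = 1648.8 s.
Altogether 18618.8 + 1648.8 = 20267.6 s, i.e. 5.63 hours.

5.63 hours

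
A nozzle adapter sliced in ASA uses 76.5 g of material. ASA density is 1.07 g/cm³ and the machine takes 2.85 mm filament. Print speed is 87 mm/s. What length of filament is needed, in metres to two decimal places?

11.21 m

Extruded volume: 76.5/1.07 = 71.4953 cm³ (71495.3 mm³).
A = π r² = π × 1.425² = 6.3794 mm².
L = V/A = 71495.3/6.3794 = 11207.21 mm → 11.21 m.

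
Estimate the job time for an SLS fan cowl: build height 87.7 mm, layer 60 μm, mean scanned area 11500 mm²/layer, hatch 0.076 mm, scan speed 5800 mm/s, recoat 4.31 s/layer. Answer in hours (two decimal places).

12.35 hours

Layer count = ceil(87.7 / 0.06) = 1462.
Hatch length per layer = 11500 / 0.076 = 151315.8 mm.
Per-layer scan time = 151315.8 / 5800 = 26.0889 s.
Time per layer = 26.0889 + 4.31, so 30.3989 s.
Build time = 1462 × 30.3989 = 44443.1918 s = 12.35 hours.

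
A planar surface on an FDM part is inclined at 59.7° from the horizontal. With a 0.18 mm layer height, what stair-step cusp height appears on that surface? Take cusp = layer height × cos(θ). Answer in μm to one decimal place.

h_c = t·cos θ = 0.18 × 0.5045 = 0.09081 mm (90.8 μm).

90.8 μm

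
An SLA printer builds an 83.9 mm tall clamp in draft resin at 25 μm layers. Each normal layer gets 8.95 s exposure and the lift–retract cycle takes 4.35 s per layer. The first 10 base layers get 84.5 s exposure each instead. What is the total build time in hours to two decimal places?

12.61 hours

Layer count = ceil(83.9 / 0.025) = 3356.
Bottom layers: 10 × (84.5 + 4.35) → 888.5 s.
Regular layers = 3346 × (8.95 + 4.35) = 44501.8 s.
Total = 888.5 + 44501.8 = 45390.3 s = 12.61 hours.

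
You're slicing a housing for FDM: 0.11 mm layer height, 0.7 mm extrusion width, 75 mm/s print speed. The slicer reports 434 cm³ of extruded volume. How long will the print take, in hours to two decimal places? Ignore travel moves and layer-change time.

Bead cross-section = 0.11 × 0.7, so 0.077 mm².
Toolpath length = 434 cm³ / 0.077 mm² = 434000 / 0.077 = 5636363.6 mm.
Time extruding = 5636363.6 / 75, so 75151.5 s.
75151.5 s = 20.88 hours.

20.88 hours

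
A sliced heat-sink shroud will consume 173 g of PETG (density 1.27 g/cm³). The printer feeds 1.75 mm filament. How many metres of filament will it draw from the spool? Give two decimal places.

Volume = 173 g / 1.27 g·cm⁻³ = 136.2205 cm³ = 136220.5 mm³.
Filament cross-section = π × (1.75/2)² = 2.4053 mm².
Length = 136220.5 / 2.4053 = 56633.48 mm = 56.63 m.

56.63 m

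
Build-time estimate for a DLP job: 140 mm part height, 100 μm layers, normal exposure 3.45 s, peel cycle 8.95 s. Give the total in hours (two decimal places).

4.82 hours

Layers = ⌈140/0.1⌉ = 1400.
Per-layer time = 3.45 + 8.95, so 12.4 s.
Build time: 1400 × 12.4 s = 17360 s, i.e. 4.82 hours.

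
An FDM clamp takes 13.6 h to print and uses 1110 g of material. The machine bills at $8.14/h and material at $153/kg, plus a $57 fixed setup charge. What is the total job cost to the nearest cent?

$337.53

Machine-time cost = 8.14 × 13.6, so $110.704.
Material cost = 153 × 1110/1000, so $169.83.
Adding setup: 110.704 + 169.83 + 57 → 337.534 ≈ $337.53.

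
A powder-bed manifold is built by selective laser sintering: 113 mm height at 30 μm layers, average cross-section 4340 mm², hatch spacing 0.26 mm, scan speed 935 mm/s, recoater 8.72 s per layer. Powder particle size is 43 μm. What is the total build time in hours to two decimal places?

27.81 hours

Number of layers: 113 / 0.03 → 3767 (rounded up).
Scan path per layer: 4340 / 0.26 → 16692.3 mm.
Per-layer scan time = 16692.3 / 935 = 17.8527 s.
Layer cycle = 17.8527 + 8.72, so 26.5727 s.
3767 layers × 26.5727 s/layer = 100099.3609 s, i.e. 27.81 hours.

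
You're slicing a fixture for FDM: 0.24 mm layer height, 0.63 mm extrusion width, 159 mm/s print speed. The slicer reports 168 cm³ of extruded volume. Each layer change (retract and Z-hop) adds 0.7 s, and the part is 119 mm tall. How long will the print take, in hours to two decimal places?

2.04 hours

Bead cross-section = 0.24 × 0.63 = 0.1512 mm².
Total extruded path = 168000/0.1512 = 1111111.1 mm.
Print-move time: 1111111.1 / 159 → 6988.1 s.
Layer count = ceil(119 / 0.24) = 496.
Layer-change overhead = 496 × 0.7 = 347.2 s.
Altogether 6988.1 + 347.2 = 7335.3 s, i.e. 2.04 hours.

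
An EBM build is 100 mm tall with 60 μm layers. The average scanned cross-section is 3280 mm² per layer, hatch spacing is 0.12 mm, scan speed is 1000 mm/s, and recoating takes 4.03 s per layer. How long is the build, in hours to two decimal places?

14.52 hours

Layers = ⌈100/0.06⌉ = 1667.
Per-layer scan distance = 3280 / 0.12, so 27333.3 mm.
Scan time per layer = 27333.3 / 1000, so 27.3333 s.
Time per layer = 27.3333 + 4.03, so 31.3633 s.
Total: 1667 × 31.3633 s = 52282.6211 s → 14.52 hours.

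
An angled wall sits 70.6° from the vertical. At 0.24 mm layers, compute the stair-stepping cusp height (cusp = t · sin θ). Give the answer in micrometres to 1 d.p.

h_c = t·sin θ = 0.24 × 0.9432 = 0.226368 mm (226.4 μm).

226.4 μm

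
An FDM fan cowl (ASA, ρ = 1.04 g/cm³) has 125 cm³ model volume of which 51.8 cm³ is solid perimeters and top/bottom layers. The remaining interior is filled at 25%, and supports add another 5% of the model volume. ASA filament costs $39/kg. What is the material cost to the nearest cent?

$3.10

Infill region = 125 − 51.8 = 73.2 cm³.
Infill volume = 0.25 × 73.2, so 18.3 cm³.
Support: 0.05 × 125 → 6.25 cm³.
Deposited volume: 51.8 + 18.3 + 6.25 → 76.35 cm³.
Mass = 76.35 × 1.04, so 79.404 g.
Cost = 79.404 g / 1000 × $39/kg = $3.10.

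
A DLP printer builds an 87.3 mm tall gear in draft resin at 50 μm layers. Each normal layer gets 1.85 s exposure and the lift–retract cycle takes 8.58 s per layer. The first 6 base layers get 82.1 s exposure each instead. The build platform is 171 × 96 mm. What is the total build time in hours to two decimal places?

5.19 hours

Layer count = ceil(87.3 / 0.05) = 1746.
Burn-in layers = 6 × (82.1 + 8.58), so 544.08 s.
Normal layers = 1740 × (1.85 + 8.58) = 18148.2 s.
Sum: 544.08 + 18148.2 = 18692.28 s → 5.19 hours.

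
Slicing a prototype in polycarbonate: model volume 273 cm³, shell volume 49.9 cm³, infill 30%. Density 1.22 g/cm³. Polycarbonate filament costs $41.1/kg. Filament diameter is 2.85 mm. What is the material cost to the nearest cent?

Infill region: 273 − 49.9 → 223.1 cm³.
Deposited infill = 0.30 × 223.1 = 66.93 cm³.
Total printed volume = 49.9 + 66.93, so 116.83 cm³.
Mass = 116.83 × 1.22 = 142.5326 g.
At $41.1/kg: 142.5326/1000 × 41.1 = $5.86.

$5.86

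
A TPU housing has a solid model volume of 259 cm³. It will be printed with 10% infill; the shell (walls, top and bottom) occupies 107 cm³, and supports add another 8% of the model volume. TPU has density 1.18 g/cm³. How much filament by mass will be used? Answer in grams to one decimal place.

168.6 g

Interior volume = 259 − 107, so 152 cm³.
Infill deposited: 0.10 × 152 → 15.2 cm³.
Support = 0.08 × 259, so 20.72 cm³.
Deposited volume = 107 + 15.2 + 20.72 = 142.92 cm³.
Mass: 142.92 × 1.18 → 168.6456 g.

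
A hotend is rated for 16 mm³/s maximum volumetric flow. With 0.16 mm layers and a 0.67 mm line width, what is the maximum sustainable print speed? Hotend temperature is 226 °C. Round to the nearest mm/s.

149 mm/s

Extrusion cross-section = 0.16 × 0.67 = 0.1072 mm².
v_max = Q/A = 16/0.1072 = 149.25 mm/s → 149 mm/s.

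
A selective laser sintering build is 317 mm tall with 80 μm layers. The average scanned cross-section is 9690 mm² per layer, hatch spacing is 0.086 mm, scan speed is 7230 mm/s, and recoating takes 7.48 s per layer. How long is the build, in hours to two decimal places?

Layers = ⌈317/0.08⌉ = 3963.
Per-layer scan distance = 9690 / 0.086, so 112674.4 mm.
Laser time per layer = 112674.4 / 7230, so 15.5843 s.
Time per layer = 15.5843 + 7.48, so 23.0643 s.
Total: 3963 × 23.0643 s = 91403.8209 s → 25.39 hours.

25.39 hours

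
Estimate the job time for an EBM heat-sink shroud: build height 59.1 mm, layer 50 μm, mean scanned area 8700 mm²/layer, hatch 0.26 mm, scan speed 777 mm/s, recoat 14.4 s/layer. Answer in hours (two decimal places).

Number of layers: 59.1 / 0.05 → 1182 (rounded up).
Per-layer scan distance = 8700 / 0.26, so 33461.5 mm.
Per-layer scan time: 33461.5 / 777 → 43.065 s.
Layer cycle: 43.065 + 14.4 → 57.465 s.
Total: 1182 × 57.465 s = 67923.63 s → 18.87 hours.

18.87 hours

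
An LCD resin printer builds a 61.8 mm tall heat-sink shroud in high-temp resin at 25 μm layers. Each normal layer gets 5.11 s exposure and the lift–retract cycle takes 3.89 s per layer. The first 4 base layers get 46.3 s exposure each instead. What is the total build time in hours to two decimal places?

Layers = ⌈61.8/0.025⌉ = 2472.
Burn-in layers = 4 × (46.3 + 3.89) = 200.76 s.
Remaining layers: 2468 × (5.11 + 3.89) → 22212 s.
Total = 200.76 + 22212 = 22412.76 s = 6.23 hours.

6.23 hours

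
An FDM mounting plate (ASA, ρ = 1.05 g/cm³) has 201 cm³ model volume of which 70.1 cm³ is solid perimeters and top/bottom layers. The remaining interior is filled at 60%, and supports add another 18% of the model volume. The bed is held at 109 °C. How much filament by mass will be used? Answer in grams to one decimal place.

Volume inside the shell: 201 − 70.1 → 130.9 cm³.
Deposited infill = 0.60 × 130.9 = 78.54 cm³.
Support = 0.18 × 201 = 36.18 cm³.
Deposited volume: 70.1 + 78.54 + 36.18 → 184.82 cm³.
Mass: 184.82 × 1.05 → 194.061 g.

194.1 g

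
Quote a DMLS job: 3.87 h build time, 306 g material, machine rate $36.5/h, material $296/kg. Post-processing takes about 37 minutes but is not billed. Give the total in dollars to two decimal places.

Machine-time cost = 36.5 × 3.87, so $141.255.
Material cost = 296 × 306/1000, so $90.576.
Total = 141.255 + 90.576 = 231.831 ≈ $231.83.

$231.83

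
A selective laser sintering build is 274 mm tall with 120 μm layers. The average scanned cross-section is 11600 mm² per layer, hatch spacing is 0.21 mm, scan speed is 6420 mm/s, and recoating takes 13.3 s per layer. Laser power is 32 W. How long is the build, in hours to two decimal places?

13.90 hours

Layers = ⌈274/0.12⌉ = 2284.
Scan path per layer: 11600 / 0.21 → 55238.1 mm.
Per-layer scan time = 55238.1 / 6420 = 8.6041 s.
Per-layer time = 8.6041 + 13.3, so 21.9041 s.
Total: 2284 × 21.9041 s = 50028.9644 s → 13.90 hours.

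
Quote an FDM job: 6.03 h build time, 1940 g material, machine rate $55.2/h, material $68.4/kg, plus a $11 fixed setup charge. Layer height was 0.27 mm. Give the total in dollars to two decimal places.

Time charge = 55.2 × 6.03 = $332.856.
Material cost = 68.4 × 1940/1000, so $132.696.
Adding setup: 332.856 + 132.696 + 11 → 476.552 ≈ $476.55.

$476.55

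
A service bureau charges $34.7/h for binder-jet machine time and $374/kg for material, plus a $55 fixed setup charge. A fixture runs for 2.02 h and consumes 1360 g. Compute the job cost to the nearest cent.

$633.73

Time charge = 34.7 × 2.02, so $70.094.
Material charge: 374 × 1360/1000 → $508.64.
Total = 70.094 + 508.64 + 55 = 633.734 ≈ $633.73.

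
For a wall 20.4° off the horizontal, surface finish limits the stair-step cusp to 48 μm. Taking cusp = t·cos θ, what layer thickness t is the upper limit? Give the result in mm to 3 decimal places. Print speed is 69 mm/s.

cos(20.4°) = 0.9373; t_max = 0.048/0.9373 = 0.051 mm.

0.051 mm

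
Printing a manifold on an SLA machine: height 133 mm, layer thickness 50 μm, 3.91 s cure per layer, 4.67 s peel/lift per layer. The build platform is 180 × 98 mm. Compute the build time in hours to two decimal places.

Number of layers: 133 / 0.05 → 2660 (rounded up).
Per-layer time: 3.91 + 4.67 → 8.58 s.
Total = 2660 × 8.58 = 22822.8 s = 6.34 hours.

6.34 hours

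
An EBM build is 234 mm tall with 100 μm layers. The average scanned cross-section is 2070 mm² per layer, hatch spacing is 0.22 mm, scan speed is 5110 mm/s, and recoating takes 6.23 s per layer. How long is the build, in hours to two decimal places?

5.25 hours

Number of layers: 234 / 0.1 → 2340 (rounded up).
Per-layer scan distance: 2070 / 0.22 → 9409.1 mm.
Scan time per layer = 9409.1 / 5110 = 1.8413 s.
Layer cycle = 1.8413 + 6.23, so 8.0713 s.
Total: 2340 × 8.0713 s = 18886.842 s → 5.25 hours.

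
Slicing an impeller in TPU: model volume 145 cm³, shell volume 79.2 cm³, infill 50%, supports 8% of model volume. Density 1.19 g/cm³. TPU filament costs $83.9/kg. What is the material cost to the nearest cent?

$12.35

Infill region = 145 − 79.2, so 65.8 cm³.
Infill volume = 0.50 × 65.8 = 32.9 cm³.
Support: 0.08 × 145 → 11.6 cm³.
Total printed volume: 79.2 + 32.9 + 11.6 → 123.7 cm³.
Mass = 123.7 × 1.19, so 147.203 g.
Cost = 147.203 g / 1000 × $83.9/kg = $12.35.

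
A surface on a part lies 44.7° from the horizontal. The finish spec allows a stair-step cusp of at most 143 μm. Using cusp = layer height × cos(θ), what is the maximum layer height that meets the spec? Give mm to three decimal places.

Layer height = cusp / cos(44.7°) = 0.143 / 0.7108 = 0.201 mm.

0.201 mm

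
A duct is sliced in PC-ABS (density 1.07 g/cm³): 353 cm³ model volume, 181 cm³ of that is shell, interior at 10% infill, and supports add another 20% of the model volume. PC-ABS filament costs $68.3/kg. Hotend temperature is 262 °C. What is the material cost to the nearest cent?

$19.64

Interior volume = 353 − 181 = 172 cm³.
Infill volume = 0.10 × 172 = 17.2 cm³.
Support = 0.20 × 353, so 70.6 cm³.
Total printed volume = 181 + 17.2 + 70.6, so 268.8 cm³.
Mass: 268.8 × 1.07 → 287.616 g.
Cost = 287.616 g / 1000 × $68.3/kg = $19.64.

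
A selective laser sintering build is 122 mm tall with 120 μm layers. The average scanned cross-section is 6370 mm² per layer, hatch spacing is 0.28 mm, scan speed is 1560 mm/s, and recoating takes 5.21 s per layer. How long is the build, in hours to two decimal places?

Layer count = ceil(122 / 0.12) = 1017.
Hatch length per layer = 6370 / 0.28 = 22750 mm.
Scan time per layer = 22750 / 1560 = 14.5833 s.
Layer cycle: 14.5833 + 5.21 → 19.7933 s.
Build time = 1017 × 19.7933 = 20129.7861 s = 5.59 hours.

5.59 hours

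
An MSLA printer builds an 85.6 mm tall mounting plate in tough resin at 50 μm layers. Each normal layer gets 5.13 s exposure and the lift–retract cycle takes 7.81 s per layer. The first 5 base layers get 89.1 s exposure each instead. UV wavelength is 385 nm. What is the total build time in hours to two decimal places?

Number of layers: 85.6 / 0.05 → 1712 (rounded up).
Bottom layers = 5 × (89.1 + 7.81) = 484.55 s.
Remaining layers = 1707 × (5.13 + 7.81) = 22088.58 s.
Sum: 484.55 + 22088.58 = 22573.13 s → 6.27 hours.

6.27 hours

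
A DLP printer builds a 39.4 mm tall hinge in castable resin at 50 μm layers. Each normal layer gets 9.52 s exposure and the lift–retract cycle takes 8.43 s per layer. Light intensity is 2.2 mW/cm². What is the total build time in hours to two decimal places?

3.93 hours

Layer count = ceil(39.4 / 0.05) = 788.
Per-layer time: 9.52 + 8.43 → 17.95 s.
Build time: 788 × 17.95 s = 14144.6 s, i.e. 3.93 hours.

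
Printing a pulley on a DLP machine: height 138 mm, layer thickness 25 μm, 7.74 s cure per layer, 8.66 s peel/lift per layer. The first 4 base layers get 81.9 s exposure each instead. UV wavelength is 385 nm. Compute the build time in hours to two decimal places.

25.23 hours

Number of layers: 138 / 0.025 → 5520 (rounded up).
Bottom layers: 4 × (81.9 + 8.66) → 362.24 s.
Remaining layers = 5516 × (7.74 + 8.66), so 90462.4 s.
Total = 362.24 + 90462.4 = 90824.64 s = 25.23 hours.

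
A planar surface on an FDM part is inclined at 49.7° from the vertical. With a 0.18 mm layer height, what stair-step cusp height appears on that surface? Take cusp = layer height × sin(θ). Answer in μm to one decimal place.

sin(49.7°) = 0.7627, so cusp = 0.18 × 0.7627 = 0.137286 mm → 137.3 μm.

137.3 μm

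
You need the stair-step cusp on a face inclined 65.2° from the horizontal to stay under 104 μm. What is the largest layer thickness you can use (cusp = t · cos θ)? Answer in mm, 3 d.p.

0.248 mm

cos(65.2°) = 0.4195; t_max = 0.104/0.4195 = 0.248 mm.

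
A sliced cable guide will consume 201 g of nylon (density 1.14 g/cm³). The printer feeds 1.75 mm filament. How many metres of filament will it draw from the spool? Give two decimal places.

73.30 m

Extruded volume: 201/1.14 = 176.3158 cm³ (176315.8 mm³).
Cross-section of 1.75 mm filament: π·(1.75/2)² = 2.4053 mm².
Length = 176315.8 / 2.4053 = 73303.04 mm = 73.30 m.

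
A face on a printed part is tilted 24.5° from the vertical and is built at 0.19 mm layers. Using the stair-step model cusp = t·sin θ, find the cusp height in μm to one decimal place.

h_c = t·sin θ = 0.19 × 0.4147 = 0.078793 mm (78.8 μm).

78.8 μm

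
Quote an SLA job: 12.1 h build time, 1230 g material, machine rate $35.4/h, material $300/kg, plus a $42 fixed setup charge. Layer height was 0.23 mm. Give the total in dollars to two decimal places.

Machine-time cost = 35.4 × 12.1 = $428.34.
Feedstock cost: 300 × 1230/1000 → $369.00.
Total = 428.34 + 369.00 + 42 = $839.34.

$839.34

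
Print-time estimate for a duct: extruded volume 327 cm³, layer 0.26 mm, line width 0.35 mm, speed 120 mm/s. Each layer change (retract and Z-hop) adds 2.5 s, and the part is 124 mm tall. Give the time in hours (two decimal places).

8.65 hours

Extrusion cross-section = 0.26 × 0.35, so 0.091 mm².
Total extruded path = 327000/0.091 = 3593406.6 mm.
Print-move time: 3593406.6 / 120 → 29945.1 s.
Layer count = ceil(124 / 0.26) = 477.
Layer-change overhead: 477 × 2.5 → 1192.5 s.
Total = 29945.1 + 1192.5 = 31137.6 s = 8.65 hours.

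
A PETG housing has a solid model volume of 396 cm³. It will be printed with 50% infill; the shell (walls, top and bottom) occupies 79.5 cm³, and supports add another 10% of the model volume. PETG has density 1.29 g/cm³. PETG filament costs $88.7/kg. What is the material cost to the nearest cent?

Volume inside the shell = 396 − 79.5 = 316.5 cm³.
Deposited infill = 0.50 × 316.5 = 158.25 cm³.
Support = 0.10 × 396, so 39.6 cm³.
Deposited volume: 79.5 + 158.25 + 39.6 → 277.35 cm³.
Mass = 277.35 × 1.29 = 357.7815 g.
At $88.7/kg: 357.7815/1000 × 88.7 = $31.74.

$31.74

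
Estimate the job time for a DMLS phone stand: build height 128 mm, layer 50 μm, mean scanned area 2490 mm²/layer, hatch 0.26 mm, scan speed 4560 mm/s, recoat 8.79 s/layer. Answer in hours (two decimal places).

Layer count = ceil(128 / 0.05) = 2560.
Scan path per layer = 2490 / 0.26, so 9576.9 mm.
Laser time per layer: 9576.9 / 4560 → 2.1002 s.
Per-layer time = 2.1002 + 8.79, so 10.8902 s.
Total: 2560 × 10.8902 s = 27878.912 s → 7.74 hours.

7.74 hours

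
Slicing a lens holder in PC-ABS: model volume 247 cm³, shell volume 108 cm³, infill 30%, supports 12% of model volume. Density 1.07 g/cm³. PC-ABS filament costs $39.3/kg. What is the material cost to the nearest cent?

$7.54

Infill region: 247 − 108 → 139 cm³.
Infill volume = 0.30 × 139 = 41.7 cm³.
Support = 0.12 × 247, so 29.64 cm³.
Total extruded = 108 + 41.7 + 29.64, so 179.34 cm³.
Mass = 179.34 × 1.07, so 191.8938 g.
At $39.3/kg: 191.8938/1000 × 39.3 = $7.54.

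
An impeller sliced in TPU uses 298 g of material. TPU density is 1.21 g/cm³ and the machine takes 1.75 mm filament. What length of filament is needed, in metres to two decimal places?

102.39 m

Volume = 298 g / 1.21 g·cm⁻³ = 246.281 cm³ = 246281 mm³.
Cross-section of 1.75 mm filament: π·(1.75/2)² = 2.4053 mm².
L = V/A = 246281/2.4053 = 102390.97 mm → 102.39 m.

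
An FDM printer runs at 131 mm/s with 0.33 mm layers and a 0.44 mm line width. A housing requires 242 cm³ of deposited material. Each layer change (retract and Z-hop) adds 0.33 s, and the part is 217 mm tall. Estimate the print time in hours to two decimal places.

3.59 hours

Line area: 0.33 × 0.44 → 0.1452 mm².
Path length: 242000 mm³ / 0.1452 mm² → 1666666.7 mm.
Print-move time: 1666666.7 / 131 → 12722.6 s.
Number of layers: 217 / 0.33 → 658 (rounded up).
Non-print overhead: 658 × 0.33 → 217.14 s.
Altogether 12722.6 + 217.14 = 12939.74 s, i.e. 3.59 hours.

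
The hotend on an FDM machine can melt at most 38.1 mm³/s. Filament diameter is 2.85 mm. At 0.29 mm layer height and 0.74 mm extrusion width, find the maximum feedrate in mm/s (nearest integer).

A = 0.29 × 0.74 = 0.2146 mm².
v_max = Q/A = 38.1/0.2146 = 177.54 mm/s → 178 mm/s.

178 mm/s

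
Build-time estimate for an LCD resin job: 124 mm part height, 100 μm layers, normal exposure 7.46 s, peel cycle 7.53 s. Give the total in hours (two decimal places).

5.16 hours

Number of layers: 124 / 0.1 → 1240 (rounded up).
Per-layer time: 7.46 + 7.53 → 14.99 s.
Build time: 1240 × 14.99 s = 18587.6 s, i.e. 5.16 hours.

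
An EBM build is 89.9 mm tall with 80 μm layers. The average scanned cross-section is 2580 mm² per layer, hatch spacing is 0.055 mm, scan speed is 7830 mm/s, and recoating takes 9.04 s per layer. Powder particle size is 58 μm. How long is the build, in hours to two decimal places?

4.69 hours

Layer count = ceil(89.9 / 0.08) = 1124.
Hatch length per layer = 2580 / 0.055 = 46909.1 mm.
Per-layer scan time = 46909.1 / 7830, so 5.9909 s.
Time per layer: 5.9909 + 9.04 → 15.0309 s.
Build time = 1124 × 15.0309 = 16894.7316 s = 4.69 hours.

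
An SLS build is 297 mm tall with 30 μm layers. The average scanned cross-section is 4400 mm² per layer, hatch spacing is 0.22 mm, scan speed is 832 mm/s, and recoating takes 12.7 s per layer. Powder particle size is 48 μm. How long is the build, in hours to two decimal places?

101.03 hours

Layer count = ceil(297 / 0.03) = 9900.
Scan path per layer = 4400 / 0.22 = 20000 mm.
Scan time per layer = 20000 / 832 = 24.0385 s.
Per-layer time = 24.0385 + 12.7 = 36.7385 s.
9900 layers × 36.7385 s/layer = 363711.15 s, i.e. 101.03 hours.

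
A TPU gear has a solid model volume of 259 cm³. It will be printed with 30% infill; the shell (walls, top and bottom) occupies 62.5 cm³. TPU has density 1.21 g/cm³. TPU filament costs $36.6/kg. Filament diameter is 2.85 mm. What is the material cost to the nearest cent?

Infill region = 259 − 62.5, so 196.5 cm³.
Deposited infill = 0.30 × 196.5 = 58.95 cm³.
Total printed volume = 62.5 + 58.95, so 121.45 cm³.
Mass: 121.45 × 1.21 → 146.9545 g.
At $36.6/kg: 146.9545/1000 × 36.6 = $5.38.

$5.38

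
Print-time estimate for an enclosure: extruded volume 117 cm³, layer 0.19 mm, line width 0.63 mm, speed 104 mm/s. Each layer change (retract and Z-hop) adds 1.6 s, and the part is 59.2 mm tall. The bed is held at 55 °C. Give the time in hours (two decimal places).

2.75 hours

Line area = 0.19 × 0.63 = 0.1197 mm².
Path length: 117000 mm³ / 0.1197 mm² → 977443.6 mm.
Extrusion time: 977443.6 / 104 → 9398.5 s.
Layer count = ceil(59.2 / 0.19) = 312.
Layer-change overhead = 312 × 1.6 = 499.2 s.
Total = 9398.5 + 499.2 = 9897.7 s = 2.75 hours.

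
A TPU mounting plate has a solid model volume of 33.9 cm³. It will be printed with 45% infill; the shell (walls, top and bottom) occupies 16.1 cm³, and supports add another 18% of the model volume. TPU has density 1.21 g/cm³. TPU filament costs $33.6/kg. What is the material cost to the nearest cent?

Volume inside the shell: 33.9 − 16.1 → 17.8 cm³.
Infill volume = 0.45 × 17.8 = 8.01 cm³.
Support: 0.18 × 33.9 → 6.102 cm³.
Total printed volume = 16.1 + 8.01 + 6.102 = 30.212 cm³.
Mass = 30.212 × 1.21 = 36.55652 g.
At $33.6/kg: 36.55652/1000 × 33.6 = $1.23.

$1.23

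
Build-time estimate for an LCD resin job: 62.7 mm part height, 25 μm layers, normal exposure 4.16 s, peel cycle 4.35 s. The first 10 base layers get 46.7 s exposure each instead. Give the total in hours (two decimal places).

Layers = ⌈62.7/0.025⌉ = 2508.
Burn-in layers: 10 × (46.7 + 4.35) → 510.5 s.
Normal layers = 2498 × (4.16 + 4.35) = 21257.98 s.
Total = 510.5 + 21257.98 = 21768.48 s = 6.05 hours.

6.05 hours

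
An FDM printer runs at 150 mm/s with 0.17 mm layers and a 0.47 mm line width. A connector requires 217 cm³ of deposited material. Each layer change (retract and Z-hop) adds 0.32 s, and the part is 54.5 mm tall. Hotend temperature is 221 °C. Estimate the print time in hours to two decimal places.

Extrusion cross-section = 0.17 × 0.47 = 0.0799 mm².
Toolpath length = 217 cm³ / 0.0799 mm² = 217000 / 0.0799 = 2715894.9 mm.
Extrusion time = 2715894.9 / 150 = 18106 s.
Number of layers: 54.5 / 0.17 → 321 (rounded up).
Non-print overhead: 321 × 0.32 → 102.72 s.
Altogether 18106 + 102.72 = 18208.72 s, i.e. 5.06 hours.

5.06 hours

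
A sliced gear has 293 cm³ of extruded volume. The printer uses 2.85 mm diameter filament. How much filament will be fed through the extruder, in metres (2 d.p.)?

45.93 m

Cross-section of 2.85 mm filament: π·(2.85/2)² = 6.3794 mm².
L = 293000 mm³ / 6.3794 mm² = 45929.08 mm, i.e. 45.93 m.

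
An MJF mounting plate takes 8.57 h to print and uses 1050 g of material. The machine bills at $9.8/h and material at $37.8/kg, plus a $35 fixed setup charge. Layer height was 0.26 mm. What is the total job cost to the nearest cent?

Time charge = 9.8 × 8.57 = $83.986.
Feedstock cost = 37.8 × 1050/1000 = $39.69.
Total = 83.986 + 39.69 + 35 = 158.676 ≈ $158.68.

$158.68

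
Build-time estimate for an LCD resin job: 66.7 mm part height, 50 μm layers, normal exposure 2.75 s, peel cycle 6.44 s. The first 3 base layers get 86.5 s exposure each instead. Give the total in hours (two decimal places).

Layers = ⌈66.7/0.05⌉ = 1334.
Bottom layers: 3 × (86.5 + 6.44) → 278.82 s.
Regular layers = 1331 × (2.75 + 6.44) = 12231.89 s.
Sum: 278.82 + 12231.89 = 12510.71 s → 3.48 hours.

3.48 hours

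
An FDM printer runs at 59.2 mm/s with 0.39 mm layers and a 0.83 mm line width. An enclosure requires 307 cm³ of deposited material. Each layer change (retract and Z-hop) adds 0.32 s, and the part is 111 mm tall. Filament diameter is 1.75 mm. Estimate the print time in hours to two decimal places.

Line area: 0.39 × 0.83 → 0.3237 mm².
Toolpath length = 307 cm³ / 0.3237 mm² = 307000 / 0.3237 = 948409 mm.
Time extruding: 948409 / 59.2 → 16020.4 s.
Number of layers: 111 / 0.39 → 285 (rounded up).
Z-hop total: 285 × 0.32 → 91.2 s.
Total = 16020.4 + 91.2 = 16111.6 s = 4.48 hours.

4.48 hours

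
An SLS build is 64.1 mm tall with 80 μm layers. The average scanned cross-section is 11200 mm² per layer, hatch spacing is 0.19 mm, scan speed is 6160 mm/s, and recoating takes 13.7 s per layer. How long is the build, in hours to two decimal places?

5.18 hours

Layers = ⌈64.1/0.08⌉ = 802.
Scan path per layer = 11200 / 0.19, so 58947.4 mm.
Per-layer scan time = 58947.4 / 6160, so 9.5694 s.
Per-layer time = 9.5694 + 13.7, so 23.2694 s.
802 layers × 23.2694 s/layer = 18662.0588 s, i.e. 5.18 hours.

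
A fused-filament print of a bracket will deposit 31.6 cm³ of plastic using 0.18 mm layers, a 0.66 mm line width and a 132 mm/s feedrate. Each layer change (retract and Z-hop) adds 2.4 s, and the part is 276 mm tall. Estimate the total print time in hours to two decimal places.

Extrusion cross-section = 0.18 × 0.66, so 0.1188 mm².
Toolpath length = 31.6 cm³ / 0.1188 mm² = 31600 / 0.1188 = 265993.3 mm.
Time extruding: 265993.3 / 132 → 2015.1 s.
Number of layers: 276 / 0.18 → 1534 (rounded up).
Non-print overhead = 1534 × 2.4, so 3681.6 s.
Total = 2015.1 + 3681.6 = 5696.7 s = 1.58 hours.

1.58 hours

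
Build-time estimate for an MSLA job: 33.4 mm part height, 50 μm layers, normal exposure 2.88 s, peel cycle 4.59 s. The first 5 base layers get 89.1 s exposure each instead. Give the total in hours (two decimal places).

Layer count = ceil(33.4 / 0.05) = 668.
Base layers = 5 × (89.1 + 4.59) = 468.45 s.
Normal layers: 663 × (2.88 + 4.59) → 4952.61 s.
Total = 468.45 + 4952.61 = 5421.06 s = 1.51 hours.

1.51 hours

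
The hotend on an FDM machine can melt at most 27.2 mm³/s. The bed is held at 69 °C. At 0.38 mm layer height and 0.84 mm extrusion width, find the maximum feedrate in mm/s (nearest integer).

85 mm/s

Bead cross-section = 0.38 × 0.84 = 0.3192 mm².
v_max = Q/A = 27.2/0.3192 = 85.21 mm/s → 85 mm/s.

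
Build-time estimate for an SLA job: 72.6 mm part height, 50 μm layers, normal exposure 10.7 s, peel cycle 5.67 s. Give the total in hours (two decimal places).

Number of layers: 72.6 / 0.05 → 1452 (rounded up).
Each layer takes = 10.7 + 5.67 = 16.37 s.
Total = 1452 × 16.37 = 23769.24 s = 6.60 hours.

6.60 hours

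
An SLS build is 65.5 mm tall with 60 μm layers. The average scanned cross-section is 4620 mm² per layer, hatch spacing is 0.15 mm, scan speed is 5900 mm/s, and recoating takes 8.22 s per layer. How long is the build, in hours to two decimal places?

Layers = ⌈65.5/0.06⌉ = 1092.
Per-layer scan distance = 4620 / 0.15 = 30800 mm.
Laser time per layer = 30800 / 5900 = 5.2203 s.
Time per layer: 5.2203 + 8.22 → 13.4403 s.
Total: 1092 × 13.4403 s = 14676.8076 s → 4.08 hours.

4.08 hours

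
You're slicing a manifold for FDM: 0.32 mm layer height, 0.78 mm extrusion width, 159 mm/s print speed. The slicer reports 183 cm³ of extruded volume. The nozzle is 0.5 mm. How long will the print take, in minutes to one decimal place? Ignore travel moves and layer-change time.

76.9 minutes

Bead cross-section = 0.32 × 0.78 = 0.2496 mm².
Toolpath length = 183 cm³ / 0.2496 mm² = 183000 / 0.2496 = 733173.1 mm.
Extrusion time = 733173.1 / 159 = 4611.2 s.
In the requested units: 4611.2 s = 76.9 minutes.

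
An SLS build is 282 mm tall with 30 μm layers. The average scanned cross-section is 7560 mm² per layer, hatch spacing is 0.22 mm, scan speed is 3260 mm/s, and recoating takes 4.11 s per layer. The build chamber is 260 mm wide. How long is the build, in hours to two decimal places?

Layers = ⌈282/0.03⌉ = 9400.
Per-layer scan distance = 7560 / 0.22 = 34363.6 mm.
Scan time per layer = 34363.6 / 3260 = 10.541 s.
Per-layer time = 10.541 + 4.11 = 14.651 s.
Total: 9400 × 14.651 s = 137719.4 s → 38.26 hours.

38.26 hours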